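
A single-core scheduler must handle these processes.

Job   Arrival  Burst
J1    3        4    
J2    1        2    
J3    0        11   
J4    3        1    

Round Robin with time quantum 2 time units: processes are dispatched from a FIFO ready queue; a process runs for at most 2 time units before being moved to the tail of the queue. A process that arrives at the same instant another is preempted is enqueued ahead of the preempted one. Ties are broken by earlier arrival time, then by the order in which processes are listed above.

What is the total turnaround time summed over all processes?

Timeline: | J3 0-2 | J2 2-4 | J3 4-6 | J1 6-8 | J4 8-9 | J3 9-11 | J1 11-13 | J3 13-18 |
Completion: J1=13  J2=4  J3=18  J4=9
Turnaround (C−A): J1=10  J2=3  J3=18  J4=6
Turnaround = completion − arrival: J1=10, J2=3, J3=18, J4=6
Total turnaround = 10 + 3 + 18 + 6 = 37

37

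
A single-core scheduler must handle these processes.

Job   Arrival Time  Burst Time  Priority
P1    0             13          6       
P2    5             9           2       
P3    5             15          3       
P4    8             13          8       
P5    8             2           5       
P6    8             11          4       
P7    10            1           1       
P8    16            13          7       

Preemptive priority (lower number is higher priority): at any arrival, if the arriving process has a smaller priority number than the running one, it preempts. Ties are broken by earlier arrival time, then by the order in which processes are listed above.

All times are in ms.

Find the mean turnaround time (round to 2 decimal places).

Timeline: | P1 0-5 | P2 5-10 | P7 10-11 | P2 11-15 | P3 15-30 | P6 30-41 | P5 41-43 | P1 43-51 | P8 51-64 | P4 64-77 |
Completion: P1=51  P2=15  P3=30  P4=77  P5=43  P6=41  P7=11  P8=64
Turnaround times: P1=51, P2=10, P3=25, P4=69, P5=35, P6=33, P7=1, P8=48
Average turnaround = (51+10+25+69+35+33+1+48) / 8 = 272/8 = 34.00

34.00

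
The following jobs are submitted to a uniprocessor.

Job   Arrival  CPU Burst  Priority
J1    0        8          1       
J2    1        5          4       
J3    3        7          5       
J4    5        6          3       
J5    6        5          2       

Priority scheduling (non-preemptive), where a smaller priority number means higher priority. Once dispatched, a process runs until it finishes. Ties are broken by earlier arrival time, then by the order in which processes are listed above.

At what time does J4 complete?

Gantt: | J1 0-8 | J5 8-13 | J4 13-19 | J2 19-24 | J3 24-31 |
Completion: J1=8  J2=24  J3=31  J4=19  J5=13
Turnaround (C−A): J1=8  J2=23  J3=28  J4=14  J5=7

19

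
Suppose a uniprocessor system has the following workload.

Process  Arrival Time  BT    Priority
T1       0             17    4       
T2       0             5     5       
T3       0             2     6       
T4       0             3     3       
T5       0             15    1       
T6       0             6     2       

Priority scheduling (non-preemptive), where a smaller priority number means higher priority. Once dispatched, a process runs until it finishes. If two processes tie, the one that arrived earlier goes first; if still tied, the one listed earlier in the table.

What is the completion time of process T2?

46

Timeline: | T5 0-15 | T6 15-21 | T4 21-24 | T1 24-41 | T2 41-46 | T3 46-48 |
Completion: T1=41  T2=46  T3=48  T4=24  T5=15  T6=21
Turnaround (C−A): T1=41  T2=46  T3=48  T4=24  T5=15  T6=21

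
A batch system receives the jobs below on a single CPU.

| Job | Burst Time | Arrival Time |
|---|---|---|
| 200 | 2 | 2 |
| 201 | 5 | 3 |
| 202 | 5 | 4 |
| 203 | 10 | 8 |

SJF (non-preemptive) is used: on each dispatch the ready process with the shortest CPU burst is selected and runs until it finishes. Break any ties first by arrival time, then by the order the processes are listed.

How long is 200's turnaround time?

Timeline: | idle 0-2 | 200 2-4 | 201 4-9 | 202 9-14 | 203 14-24 |
Completion: 200=4  201=9  202=14  203=24
Turnaround (C−A): 200=2  201=6  202=10  203=16
Turnaround(200) = completion − arrival = 4 − 2 = 2

2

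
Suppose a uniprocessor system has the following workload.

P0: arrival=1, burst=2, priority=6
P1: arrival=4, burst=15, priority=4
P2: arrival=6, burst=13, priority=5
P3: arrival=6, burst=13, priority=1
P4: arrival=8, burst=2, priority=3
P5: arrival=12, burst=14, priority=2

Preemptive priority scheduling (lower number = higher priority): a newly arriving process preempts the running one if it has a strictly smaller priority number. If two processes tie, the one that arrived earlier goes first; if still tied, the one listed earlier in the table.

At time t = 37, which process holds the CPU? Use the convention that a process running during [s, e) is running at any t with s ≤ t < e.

Timeline: | idle 0-1 | P0 1-3 | idle 3-4 | P1 4-6 | P3 6-19 | P5 19-33 | P4 33-35 | P1 35-48 | P2 48-61 |
Completion: P0=3  P1=48  P2=61  P3=19  P4=35  P5=33
Turnaround (C−A): P0=2  P1=44  P2=55  P3=13  P4=27  P5=21

P1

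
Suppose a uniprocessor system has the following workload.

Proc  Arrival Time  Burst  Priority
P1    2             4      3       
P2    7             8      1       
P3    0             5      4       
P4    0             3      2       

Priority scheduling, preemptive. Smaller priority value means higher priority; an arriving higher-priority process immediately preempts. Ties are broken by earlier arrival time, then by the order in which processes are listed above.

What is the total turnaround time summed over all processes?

Schedule: | P4 0-3 | P1 3-7 | P2 7-15 | P3 15-20 |
Completion: P1=7  P2=15  P3=20  P4=3
Turnaround (C−A): P1=5  P2=8  P3=20  P4=3
Turnaround = completion − arrival: P1=5, P2=8, P3=20, P4=3
Total turnaround = 5 + 8 + 20 + 3 = 36

36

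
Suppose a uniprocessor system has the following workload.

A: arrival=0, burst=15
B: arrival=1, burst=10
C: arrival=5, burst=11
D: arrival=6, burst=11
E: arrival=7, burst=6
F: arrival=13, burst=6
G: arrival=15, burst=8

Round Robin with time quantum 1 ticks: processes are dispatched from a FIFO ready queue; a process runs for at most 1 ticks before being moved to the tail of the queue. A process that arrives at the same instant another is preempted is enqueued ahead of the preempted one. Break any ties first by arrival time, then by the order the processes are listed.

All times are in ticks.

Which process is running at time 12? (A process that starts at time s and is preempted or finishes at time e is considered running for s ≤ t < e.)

A

Schedule: | A 0-1 | B 1-2 | A 2-3 | B 3-4 | A 4-5 | B 5-6 | C 6-7 | A 7-8 | D 8-9 | B 9-10 | E 10-11 | C 11-12 | A 12-13 | D 13-14 | B 14-15 | E 15-16 | C 16-17 | F 17-18 | A 18-19 | D 19-20 | G 20-21 | B 21-22 | E 22-23 | C 23-24 | F 24-25 | A 25-26 | D 26-27 | G 27-28 | B 28-29 | E 29-30 | C 30-31 | F 31-32 | A 32-33 | D 33-34 | G 34-35 | B 35-36 | E 36-37 | C 37-38 | F 38-39 | A 39-40 | D 40-41 | G 41-42 | B 42-43 | E 43-44 | C 44-45 | F 45-46 | A 46-47 | D 47-48 | G 48-49 | B 49-50 | C 50-51 | F 51-52 | A 52-53 | D 53-54 | G 54-55 | C 55-56 | A 56-57 | D 57-58 | G 58-59 | C 59-60 | A 60-61 | D 61-62 | G 62-63 | C 63-64 | A 64-65 | D 65-66 | A 66-67 |
Completion: A=67  B=50  C=64  D=66  E=44  F=52  G=63
Turnaround (C−A): A=67  B=49  C=59  D=60  E=37  F=39  G=48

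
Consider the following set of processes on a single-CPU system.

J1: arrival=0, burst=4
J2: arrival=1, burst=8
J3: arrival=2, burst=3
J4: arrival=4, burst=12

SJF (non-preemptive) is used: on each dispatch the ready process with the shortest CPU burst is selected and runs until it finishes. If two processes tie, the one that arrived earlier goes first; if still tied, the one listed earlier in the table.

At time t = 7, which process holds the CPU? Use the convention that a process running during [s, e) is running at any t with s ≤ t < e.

J2

Gantt: | J1 0-4 | J3 4-7 | J2 7-15 | J4 15-27 |
Completion: J1=4  J2=15  J3=7  J4=27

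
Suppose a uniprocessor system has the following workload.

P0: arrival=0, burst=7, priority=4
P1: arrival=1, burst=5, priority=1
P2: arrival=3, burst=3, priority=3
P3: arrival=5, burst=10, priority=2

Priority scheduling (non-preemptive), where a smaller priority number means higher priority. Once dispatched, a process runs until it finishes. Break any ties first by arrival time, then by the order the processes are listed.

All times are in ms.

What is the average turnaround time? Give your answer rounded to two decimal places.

14.25

Schedule: | P0 0-7 | P1 7-12 | P3 12-22 | P2 22-25 |
Completion: P0=7  P1=12  P2=25  P3=22
Turnaround times: P0=7, P1=11, P2=22, P3=17
Average turnaround = (7+11+22+17) / 4 = 57/4 = 14.25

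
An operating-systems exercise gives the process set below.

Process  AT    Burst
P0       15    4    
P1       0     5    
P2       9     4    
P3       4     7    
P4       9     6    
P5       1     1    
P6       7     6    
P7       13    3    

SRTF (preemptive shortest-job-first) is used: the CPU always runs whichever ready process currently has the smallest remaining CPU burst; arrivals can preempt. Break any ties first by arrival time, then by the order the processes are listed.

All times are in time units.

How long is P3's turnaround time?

Gantt: | P1 0-1 | P5 1-2 | P1 2-6 | P3 6-13 | P7 13-16 | P2 16-20 | P0 20-24 | P6 24-30 | P4 30-36 |
Completion: P0=24  P1=6  P2=20  P3=13  P4=36  P5=2  P6=30  P7=16
Turnaround (C−A): P0=9  P1=6  P2=11  P3=9  P4=27  P5=1  P6=23  P7=3
Turnaround(P3) = completion − arrival = 13 − 4 = 9

9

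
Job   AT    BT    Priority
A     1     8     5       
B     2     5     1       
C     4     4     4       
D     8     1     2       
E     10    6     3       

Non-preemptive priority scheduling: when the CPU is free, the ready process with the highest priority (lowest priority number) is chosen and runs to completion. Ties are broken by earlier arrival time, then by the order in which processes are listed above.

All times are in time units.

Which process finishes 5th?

C

Schedule: | idle 0-1 | A 1-9 | B 9-14 | D 14-15 | E 15-21 | C 21-25 |
Completion: A=9  B=14  C=25  D=15  E=21
Turnaround (C−A): A=8  B=12  C=21  D=7  E=11
Finish order: A → B → D → E → C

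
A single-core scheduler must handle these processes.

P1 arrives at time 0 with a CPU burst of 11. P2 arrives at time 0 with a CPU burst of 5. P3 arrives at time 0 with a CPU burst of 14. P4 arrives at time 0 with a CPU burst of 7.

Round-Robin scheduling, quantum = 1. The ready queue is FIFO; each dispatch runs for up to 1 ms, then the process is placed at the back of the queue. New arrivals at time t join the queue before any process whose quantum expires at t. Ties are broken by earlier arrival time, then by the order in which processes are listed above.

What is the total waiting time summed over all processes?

77

Gantt: | P1 0-1 | P2 1-2 | P3 2-3 | P4 3-4 | P1 4-5 | P2 5-6 | P3 6-7 | P4 7-8 | P1 8-9 | P2 9-10 | P3 10-11 | P4 11-12 | P1 12-13 | P2 13-14 | P3 14-15 | P4 15-16 | P1 16-17 | P2 17-18 | P3 18-19 | P4 19-20 | P1 20-21 | P3 21-22 | P4 22-23 | P1 23-24 | P3 24-25 | P4 25-26 | P1 26-27 | P3 27-28 | P1 28-29 | P3 29-30 | P1 30-31 | P3 31-32 | P1 32-33 | P3 33-37 |
Completion: P1=33  P2=18  P3=37  P4=26
Waiting = turnaround − burst: P1=22, P2=13, P3=23, P4=19
Total waiting = 22 + 13 + 23 + 19 = 77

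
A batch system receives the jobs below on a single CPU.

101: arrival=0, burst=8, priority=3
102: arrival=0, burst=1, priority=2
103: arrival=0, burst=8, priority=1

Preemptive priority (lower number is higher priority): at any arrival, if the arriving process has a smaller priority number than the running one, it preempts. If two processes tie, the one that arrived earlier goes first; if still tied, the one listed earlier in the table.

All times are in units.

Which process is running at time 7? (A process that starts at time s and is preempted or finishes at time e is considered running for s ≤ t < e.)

103

Timeline: | 103 0-8 | 102 8-9 | 101 9-17 |
Completion: 101=17  102=9  103=8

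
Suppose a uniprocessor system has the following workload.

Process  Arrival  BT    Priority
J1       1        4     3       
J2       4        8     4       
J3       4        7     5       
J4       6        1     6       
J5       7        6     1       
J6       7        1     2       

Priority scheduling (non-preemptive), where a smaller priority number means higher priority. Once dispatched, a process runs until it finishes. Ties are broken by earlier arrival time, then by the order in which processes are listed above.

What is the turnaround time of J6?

Schedule: | idle 0-1 | J1 1-5 | J2 5-13 | J5 13-19 | J6 19-20 | J3 20-27 | J4 27-28 |
Completion: J1=5  J2=13  J3=27  J4=28  J5=19  J6=20
Turnaround (C−A): J1=4  J2=9  J3=23  J4=22  J5=12  J6=13
Turnaround(J6) = completion − arrival = 20 − 7 = 13

13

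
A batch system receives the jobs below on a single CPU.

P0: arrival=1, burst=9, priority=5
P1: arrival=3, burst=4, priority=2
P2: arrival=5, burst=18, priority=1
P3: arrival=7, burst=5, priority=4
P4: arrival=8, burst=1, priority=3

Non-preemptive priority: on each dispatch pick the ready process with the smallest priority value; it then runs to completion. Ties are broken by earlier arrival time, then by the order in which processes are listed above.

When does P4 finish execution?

33

Schedule: | idle 0-1 | P0 1-10 | P2 10-28 | P1 28-32 | P4 32-33 | P3 33-38 |
Completion: P0=10  P1=32  P2=28  P3=38  P4=33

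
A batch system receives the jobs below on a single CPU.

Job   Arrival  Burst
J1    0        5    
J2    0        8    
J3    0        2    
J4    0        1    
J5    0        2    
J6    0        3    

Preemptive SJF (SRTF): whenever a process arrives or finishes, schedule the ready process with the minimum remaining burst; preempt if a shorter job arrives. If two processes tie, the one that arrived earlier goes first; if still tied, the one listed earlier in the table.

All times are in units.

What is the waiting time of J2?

13

Gantt: | J4 0-1 | J3 1-3 | J5 3-5 | J6 5-8 | J1 8-13 | J2 13-21 |
Completion: J1=13  J2=21  J3=3  J4=1  J5=5  J6=8
Turnaround (C−A): J1=13  J2=21  J3=3  J4=1  J5=5  J6=8
Waiting(J2) = turnaround − burst = 21 − 8 = 13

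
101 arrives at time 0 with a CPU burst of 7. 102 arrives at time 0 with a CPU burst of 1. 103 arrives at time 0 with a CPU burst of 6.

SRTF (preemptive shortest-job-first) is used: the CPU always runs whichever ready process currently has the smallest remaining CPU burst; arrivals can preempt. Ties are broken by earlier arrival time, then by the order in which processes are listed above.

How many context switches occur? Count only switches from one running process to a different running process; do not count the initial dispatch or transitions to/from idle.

2

Timeline: | 102 0-1 | 103 1-7 | 101 7-14 |
Completion: 101=14  102=1  103=7
Turnaround (C−A): 101=14  102=1  103=7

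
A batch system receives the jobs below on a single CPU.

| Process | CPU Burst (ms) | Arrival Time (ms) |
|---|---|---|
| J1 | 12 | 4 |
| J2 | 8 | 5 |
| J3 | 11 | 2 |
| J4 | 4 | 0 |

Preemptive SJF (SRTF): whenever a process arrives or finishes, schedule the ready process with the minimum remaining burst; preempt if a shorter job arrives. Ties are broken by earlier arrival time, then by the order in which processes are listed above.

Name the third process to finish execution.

J3

Timeline: | J4 0-4 | J3 4-5 | J2 5-13 | J3 13-23 | J1 23-35 |
Completion: J1=35  J2=13  J3=23  J4=4
Finish order: J4 → J2 → J3 → J1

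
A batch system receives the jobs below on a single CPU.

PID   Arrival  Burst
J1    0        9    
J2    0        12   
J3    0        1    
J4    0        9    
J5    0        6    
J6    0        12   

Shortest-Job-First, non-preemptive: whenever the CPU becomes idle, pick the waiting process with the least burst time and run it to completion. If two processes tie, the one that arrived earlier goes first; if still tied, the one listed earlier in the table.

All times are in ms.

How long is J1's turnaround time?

16

Gantt: | J3 0-1 | J5 1-7 | J1 7-16 | J4 16-25 | J2 25-37 | J6 37-49 |
Completion: J1=16  J2=37  J3=1  J4=25  J5=7  J6=49
Turnaround (C−A): J1=16  J2=37  J3=1  J4=25  J5=7  J6=49
Turnaround(J1) = completion − arrival = 16 − 0 = 16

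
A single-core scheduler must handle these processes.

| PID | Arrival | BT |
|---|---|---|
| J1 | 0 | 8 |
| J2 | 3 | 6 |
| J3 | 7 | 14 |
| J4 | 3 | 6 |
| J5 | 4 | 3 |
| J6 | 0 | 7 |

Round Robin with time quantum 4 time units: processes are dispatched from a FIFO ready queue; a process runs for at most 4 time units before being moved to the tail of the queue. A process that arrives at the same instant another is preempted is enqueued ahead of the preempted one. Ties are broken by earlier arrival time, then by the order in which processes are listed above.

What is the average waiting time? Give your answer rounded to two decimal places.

Schedule: | J1 0-4 | J6 4-8 | J2 8-12 | J4 12-16 | J5 16-19 | J1 19-23 | J3 23-27 | J6 27-30 | J2 30-32 | J4 32-34 | J3 34-44 |
Completion: J1=23  J2=32  J3=44  J4=34  J5=19  J6=30
Waiting times: J1=15, J2=23, J3=23, J4=25, J5=12, J6=23
Average waiting = (15+23+23+25+12+23) / 6 = 121/6 = 20.17

20.17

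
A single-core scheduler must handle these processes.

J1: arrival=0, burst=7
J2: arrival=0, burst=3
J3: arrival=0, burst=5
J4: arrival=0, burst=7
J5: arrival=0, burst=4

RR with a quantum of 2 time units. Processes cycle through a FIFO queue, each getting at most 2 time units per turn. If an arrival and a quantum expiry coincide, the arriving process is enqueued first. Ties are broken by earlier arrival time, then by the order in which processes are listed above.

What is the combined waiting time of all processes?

Timeline: | J1 0-2 | J2 2-4 | J3 4-6 | J4 6-8 | J5 8-10 | J1 10-12 | J2 12-13 | J3 13-15 | J4 15-17 | J5 17-19 | J1 19-21 | J3 21-22 | J4 22-24 | J1 24-25 | J4 25-26 |
Completion: J1=25  J2=13  J3=22  J4=26  J5=19
Waiting = turnaround − burst: J1=18, J2=10, J3=17, J4=19, J5=15
Total waiting = 18 + 10 + 17 + 19 + 15 = 79

79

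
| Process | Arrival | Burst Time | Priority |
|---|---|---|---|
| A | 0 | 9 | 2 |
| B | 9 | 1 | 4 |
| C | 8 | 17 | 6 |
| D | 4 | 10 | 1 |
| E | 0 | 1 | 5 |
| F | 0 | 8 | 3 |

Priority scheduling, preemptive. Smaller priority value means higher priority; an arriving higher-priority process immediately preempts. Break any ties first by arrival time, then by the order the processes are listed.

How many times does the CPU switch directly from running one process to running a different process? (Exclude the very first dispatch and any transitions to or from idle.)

Gantt: | A 0-4 | D 4-14 | A 14-19 | F 19-27 | B 27-28 | E 28-29 | C 29-46 |
Completion: A=19  B=28  C=46  D=14  E=29  F=27

6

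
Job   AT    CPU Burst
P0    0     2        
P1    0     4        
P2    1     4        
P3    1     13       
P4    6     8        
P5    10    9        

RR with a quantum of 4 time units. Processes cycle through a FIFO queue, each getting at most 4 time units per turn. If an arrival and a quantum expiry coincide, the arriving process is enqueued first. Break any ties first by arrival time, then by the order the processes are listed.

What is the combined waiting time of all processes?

69

Gantt: | P0 0-2 | P1 2-6 | P2 6-10 | P3 10-14 | P4 14-18 | P5 18-22 | P3 22-26 | P4 26-30 | P5 30-34 | P3 34-38 | P5 38-39 | P3 39-40 |
Completion: P0=2  P1=6  P2=10  P3=40  P4=30  P5=39
Turnaround (C−A): P0=2  P1=6  P2=9  P3=39  P4=24  P5=29
Waiting = turnaround − burst: P0=0, P1=2, P2=5, P3=26, P4=16, P5=20
Total waiting = 0 + 2 + 5 + 26 + 16 + 20 = 69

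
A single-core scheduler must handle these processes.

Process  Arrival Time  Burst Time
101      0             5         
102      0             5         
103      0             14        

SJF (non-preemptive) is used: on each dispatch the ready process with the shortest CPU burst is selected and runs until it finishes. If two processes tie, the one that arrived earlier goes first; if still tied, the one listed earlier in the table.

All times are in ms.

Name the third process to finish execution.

Timeline: | 101 0-5 | 102 5-10 | 103 10-24 |
Completion: 101=5  102=10  103=24
Turnaround (C−A): 101=5  102=10  103=24
Finish order: 101 → 102 → 103

103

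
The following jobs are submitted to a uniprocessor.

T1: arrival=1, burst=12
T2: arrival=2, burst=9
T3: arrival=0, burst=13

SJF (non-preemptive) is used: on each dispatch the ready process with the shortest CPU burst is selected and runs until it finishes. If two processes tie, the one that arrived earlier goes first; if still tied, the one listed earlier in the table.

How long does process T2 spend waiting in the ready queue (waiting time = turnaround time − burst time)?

11

Gantt: | T3 0-13 | T2 13-22 | T1 22-34 |
Completion: T1=34  T2=22  T3=13
Turnaround (C−A): T1=33  T2=20  T3=13
Waiting(T2) = turnaround − burst = 20 − 9 = 11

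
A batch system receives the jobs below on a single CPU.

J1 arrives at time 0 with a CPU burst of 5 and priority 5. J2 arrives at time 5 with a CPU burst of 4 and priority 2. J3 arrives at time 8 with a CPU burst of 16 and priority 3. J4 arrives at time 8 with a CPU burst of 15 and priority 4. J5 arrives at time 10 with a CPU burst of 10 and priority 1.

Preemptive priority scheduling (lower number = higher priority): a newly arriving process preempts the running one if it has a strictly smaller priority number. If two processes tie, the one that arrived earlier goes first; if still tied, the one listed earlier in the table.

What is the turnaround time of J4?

Gantt: | J1 0-5 | J2 5-9 | J3 9-10 | J5 10-20 | J3 20-35 | J4 35-50 |
Completion: J1=5  J2=9  J3=35  J4=50  J5=20
Turnaround (C−A): J1=5  J2=4  J3=27  J4=42  J5=10
Turnaround(J4) = completion − arrival = 50 − 8 = 42

42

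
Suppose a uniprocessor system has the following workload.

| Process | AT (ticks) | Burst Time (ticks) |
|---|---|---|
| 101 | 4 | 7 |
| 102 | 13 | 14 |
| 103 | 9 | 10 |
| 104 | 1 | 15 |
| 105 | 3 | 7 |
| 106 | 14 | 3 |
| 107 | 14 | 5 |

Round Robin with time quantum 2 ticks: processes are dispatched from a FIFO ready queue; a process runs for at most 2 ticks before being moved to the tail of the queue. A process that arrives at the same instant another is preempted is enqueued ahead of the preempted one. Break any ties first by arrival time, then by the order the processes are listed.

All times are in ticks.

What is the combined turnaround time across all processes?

275

Schedule: | idle 0-1 | 104 1-3 | 105 3-5 | 104 5-7 | 101 7-9 | 105 9-11 | 104 11-13 | 103 13-15 | 101 15-17 | 105 17-19 | 102 19-21 | 104 21-23 | 106 23-25 | 107 25-27 | 103 27-29 | 101 29-31 | 105 31-32 | 102 32-34 | 104 34-36 | 106 36-37 | 107 37-39 | 103 39-41 | 101 41-42 | 102 42-44 | 104 44-46 | 107 46-47 | 103 47-49 | 102 49-51 | 104 51-53 | 103 53-55 | 102 55-57 | 104 57-58 | 102 58-62 |
Completion: 101=42  102=62  103=55  104=58  105=32  106=37  107=47
Turnaround = completion − arrival: 101=38, 102=49, 103=46, 104=57, 105=29, 106=23, 107=33
Total turnaround = 38 + 49 + 46 + 57 + 29 + 23 + 33 = 275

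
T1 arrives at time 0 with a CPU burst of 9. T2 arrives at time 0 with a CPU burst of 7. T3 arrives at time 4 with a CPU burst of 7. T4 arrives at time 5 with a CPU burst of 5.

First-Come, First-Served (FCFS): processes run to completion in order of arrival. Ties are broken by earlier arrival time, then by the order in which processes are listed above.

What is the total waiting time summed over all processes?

Gantt: | T1 0-9 | T2 9-16 | T3 16-23 | T4 23-28 |
Completion: T1=9  T2=16  T3=23  T4=28
Waiting = turnaround − burst: T1=0, T2=9, T3=12, T4=18
Total waiting = 0 + 9 + 12 + 18 = 39

39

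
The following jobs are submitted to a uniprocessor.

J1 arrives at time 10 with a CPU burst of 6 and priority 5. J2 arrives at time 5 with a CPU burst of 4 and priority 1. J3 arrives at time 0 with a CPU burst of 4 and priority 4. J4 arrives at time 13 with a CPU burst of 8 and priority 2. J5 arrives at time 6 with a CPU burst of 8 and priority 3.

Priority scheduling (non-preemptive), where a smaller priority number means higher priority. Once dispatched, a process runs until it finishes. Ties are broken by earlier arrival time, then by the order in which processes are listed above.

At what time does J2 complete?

Gantt: | J3 0-4 | idle 4-5 | J2 5-9 | J5 9-17 | J4 17-25 | J1 25-31 |
Completion: J1=31  J2=9  J3=4  J4=25  J5=17
Turnaround (C−A): J1=21  J2=4  J3=4  J4=12  J5=11

9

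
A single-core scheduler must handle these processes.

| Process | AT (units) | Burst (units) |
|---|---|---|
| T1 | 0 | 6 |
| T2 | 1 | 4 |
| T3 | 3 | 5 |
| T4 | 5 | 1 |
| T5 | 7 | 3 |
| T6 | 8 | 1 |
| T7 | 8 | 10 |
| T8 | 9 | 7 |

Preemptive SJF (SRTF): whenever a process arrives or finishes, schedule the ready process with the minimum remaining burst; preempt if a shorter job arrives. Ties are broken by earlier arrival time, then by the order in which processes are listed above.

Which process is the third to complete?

T6

Timeline: | T1 0-1 | T2 1-5 | T4 5-6 | T1 6-7 | T5 7-8 | T6 8-9 | T5 9-11 | T1 11-15 | T3 15-20 | T8 20-27 | T7 27-37 |
Completion: T1=15  T2=5  T3=20  T4=6  T5=11  T6=9  T7=37  T8=27
Turnaround (C−A): T1=15  T2=4  T3=17  T4=1  T5=4  T6=1  T7=29  T8=18
Finish order: T2 → T4 → T6 → T5 → T1 → T3 → T8 → T7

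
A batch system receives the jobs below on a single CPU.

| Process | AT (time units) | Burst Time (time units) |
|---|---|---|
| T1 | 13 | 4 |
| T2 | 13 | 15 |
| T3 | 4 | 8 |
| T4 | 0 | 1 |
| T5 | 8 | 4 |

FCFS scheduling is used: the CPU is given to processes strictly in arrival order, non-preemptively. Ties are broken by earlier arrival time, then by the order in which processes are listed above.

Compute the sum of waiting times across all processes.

Schedule: | T4 0-1 | idle 1-4 | T3 4-12 | T5 12-16 | T1 16-20 | T2 20-35 |
Completion: T1=20  T2=35  T3=12  T4=1  T5=16
Waiting = turnaround − burst: T1=3, T2=7, T3=0, T4=0, T5=4
Total waiting = 3 + 7 + 0 + 0 + 4 = 14

14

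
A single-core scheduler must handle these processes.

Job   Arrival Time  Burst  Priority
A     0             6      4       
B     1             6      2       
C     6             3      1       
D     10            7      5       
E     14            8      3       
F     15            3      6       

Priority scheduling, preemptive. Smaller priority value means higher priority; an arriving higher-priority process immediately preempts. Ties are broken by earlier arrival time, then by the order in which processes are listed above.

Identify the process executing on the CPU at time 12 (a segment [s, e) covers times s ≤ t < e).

Schedule: | A 0-1 | B 1-6 | C 6-9 | B 9-10 | A 10-14 | E 14-22 | A 22-23 | D 23-30 | F 30-33 |
Completion: A=23  B=10  C=9  D=30  E=22  F=33
Turnaround (C−A): A=23  B=9  C=3  D=20  E=8  F=18

A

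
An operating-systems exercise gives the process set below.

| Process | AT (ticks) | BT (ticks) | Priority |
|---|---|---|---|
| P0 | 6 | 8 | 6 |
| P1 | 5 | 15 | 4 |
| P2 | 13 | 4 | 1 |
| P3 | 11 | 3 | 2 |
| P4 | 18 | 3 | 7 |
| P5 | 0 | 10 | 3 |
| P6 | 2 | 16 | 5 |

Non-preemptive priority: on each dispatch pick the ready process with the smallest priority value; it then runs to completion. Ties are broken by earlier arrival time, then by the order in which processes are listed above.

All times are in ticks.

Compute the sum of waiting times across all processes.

Schedule: | P5 0-10 | P1 10-25 | P2 25-29 | P3 29-32 | P6 32-48 | P0 48-56 | P4 56-59 |
Completion: P0=56  P1=25  P2=29  P3=32  P4=59  P5=10  P6=48
Waiting = turnaround − burst: P0=42, P1=5, P2=12, P3=18, P4=38, P5=0, P6=30
Total waiting = 42 + 5 + 12 + 18 + 38 + 0 + 30 = 145

145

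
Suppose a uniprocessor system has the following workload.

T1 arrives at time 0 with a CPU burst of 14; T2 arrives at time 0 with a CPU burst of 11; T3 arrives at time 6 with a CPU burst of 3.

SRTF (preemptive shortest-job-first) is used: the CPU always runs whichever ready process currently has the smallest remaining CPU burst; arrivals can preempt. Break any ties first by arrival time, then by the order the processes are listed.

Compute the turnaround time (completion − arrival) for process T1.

Schedule: | T2 0-6 | T3 6-9 | T2 9-14 | T1 14-28 |
Completion: T1=28  T2=14  T3=9
Turnaround (C−A): T1=28  T2=14  T3=3
Turnaround(T1) = completion − arrival = 28 − 0 = 28

28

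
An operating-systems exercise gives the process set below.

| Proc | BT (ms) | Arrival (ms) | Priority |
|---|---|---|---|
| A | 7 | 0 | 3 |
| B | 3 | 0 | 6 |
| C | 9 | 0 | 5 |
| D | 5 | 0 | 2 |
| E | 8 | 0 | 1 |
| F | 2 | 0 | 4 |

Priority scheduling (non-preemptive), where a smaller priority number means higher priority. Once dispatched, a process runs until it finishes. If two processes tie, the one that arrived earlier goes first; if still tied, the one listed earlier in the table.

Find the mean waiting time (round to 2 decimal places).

15.67

Gantt: | E 0-8 | D 8-13 | A 13-20 | F 20-22 | C 22-31 | B 31-34 |
Completion: A=20  B=34  C=31  D=13  E=8  F=22
Waiting times: A=13, B=31, C=22, D=8, E=0, F=20
Average waiting = (13+31+22+8+0+20) / 6 = 94/6 = 15.67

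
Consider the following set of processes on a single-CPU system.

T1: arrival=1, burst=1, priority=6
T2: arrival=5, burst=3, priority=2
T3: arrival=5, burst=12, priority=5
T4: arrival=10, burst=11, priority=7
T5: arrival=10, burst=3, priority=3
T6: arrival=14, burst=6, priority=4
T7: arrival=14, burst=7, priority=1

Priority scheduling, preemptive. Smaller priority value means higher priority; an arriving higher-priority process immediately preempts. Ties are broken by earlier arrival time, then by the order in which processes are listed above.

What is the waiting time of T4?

Schedule: | idle 0-1 | T1 1-2 | idle 2-5 | T2 5-8 | T3 8-10 | T5 10-13 | T3 13-14 | T7 14-21 | T6 21-27 | T3 27-36 | T4 36-47 |
Completion: T1=2  T2=8  T3=36  T4=47  T5=13  T6=27  T7=21
Turnaround (C−A): T1=1  T2=3  T3=31  T4=37  T5=3  T6=13  T7=7
Waiting(T4) = turnaround − burst = 37 − 11 = 26

26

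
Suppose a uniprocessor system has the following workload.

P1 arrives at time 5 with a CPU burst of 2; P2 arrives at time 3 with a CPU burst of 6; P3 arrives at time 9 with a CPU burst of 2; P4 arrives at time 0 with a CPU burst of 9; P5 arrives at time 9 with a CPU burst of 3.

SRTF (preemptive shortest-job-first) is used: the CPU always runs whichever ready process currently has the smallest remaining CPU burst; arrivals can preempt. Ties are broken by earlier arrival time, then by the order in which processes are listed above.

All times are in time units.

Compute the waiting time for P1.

0

Gantt: | P4 0-5 | P1 5-7 | P4 7-11 | P3 11-13 | P5 13-16 | P2 16-22 |
Completion: P1=7  P2=22  P3=13  P4=11  P5=16
Turnaround (C−A): P1=2  P2=19  P3=4  P4=11  P5=7
Waiting(P1) = turnaround − burst = 2 − 2 = 0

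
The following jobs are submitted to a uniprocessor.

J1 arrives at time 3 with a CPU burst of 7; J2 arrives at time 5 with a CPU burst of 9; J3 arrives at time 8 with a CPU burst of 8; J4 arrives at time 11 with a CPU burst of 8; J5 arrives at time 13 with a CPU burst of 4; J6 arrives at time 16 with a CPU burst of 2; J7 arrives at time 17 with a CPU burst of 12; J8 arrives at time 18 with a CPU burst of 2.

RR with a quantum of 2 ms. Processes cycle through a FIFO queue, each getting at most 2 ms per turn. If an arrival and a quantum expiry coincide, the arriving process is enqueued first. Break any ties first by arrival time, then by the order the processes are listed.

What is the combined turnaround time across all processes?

219

Schedule: | idle 0-3 | J1 3-5 | J2 5-7 | J1 7-9 | J2 9-11 | J3 11-13 | J1 13-15 | J4 15-17 | J2 17-19 | J5 19-21 | J3 21-23 | J1 23-24 | J6 24-26 | J7 26-28 | J4 28-30 | J8 30-32 | J2 32-34 | J5 34-36 | J3 36-38 | J7 38-40 | J4 40-42 | J2 42-43 | J3 43-45 | J7 45-47 | J4 47-49 | J7 49-55 |
Completion: J1=24  J2=43  J3=45  J4=49  J5=36  J6=26  J7=55  J8=32
Turnaround = completion − arrival: J1=21, J2=38, J3=37, J4=38, J5=23, J6=10, J7=38, J8=14
Total turnaround = 21 + 38 + 37 + 38 + 23 + 10 + 38 + 14 = 219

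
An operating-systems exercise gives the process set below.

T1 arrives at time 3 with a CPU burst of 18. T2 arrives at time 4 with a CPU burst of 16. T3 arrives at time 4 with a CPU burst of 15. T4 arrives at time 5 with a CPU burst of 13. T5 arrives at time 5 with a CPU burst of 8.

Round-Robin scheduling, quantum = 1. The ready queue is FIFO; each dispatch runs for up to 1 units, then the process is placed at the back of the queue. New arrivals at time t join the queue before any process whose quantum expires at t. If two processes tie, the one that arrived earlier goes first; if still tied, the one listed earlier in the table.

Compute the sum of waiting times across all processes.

Timeline: | idle 0-3 | T1 3-4 | T2 4-5 | T3 5-6 | T1 6-7 | T4 7-8 | T5 8-9 | T2 9-10 | T3 10-11 | T1 11-12 | T4 12-13 | T5 13-14 | T2 14-15 | T3 15-16 | T1 16-17 | T4 17-18 | T5 18-19 | T2 19-20 | T3 20-21 | T1 21-22 | T4 22-23 | T5 23-24 | T2 24-25 | T3 25-26 | T1 26-27 | T4 27-28 | T5 28-29 | T2 29-30 | T3 30-31 | T1 31-32 | T4 32-33 | T5 33-34 | T2 34-35 | T3 35-36 | T1 36-37 | T4 37-38 | T5 38-39 | T2 39-40 | T3 40-41 | T1 41-42 | T4 42-43 | T5 43-44 | T2 44-45 | T3 45-46 | T1 46-47 | T4 47-48 | T2 48-49 | T3 49-50 | T1 50-51 | T4 51-52 | T2 52-53 | T3 53-54 | T1 54-55 | T4 55-56 | T2 56-57 | T3 57-58 | T1 58-59 | T4 59-60 | T2 60-61 | T3 61-62 | T1 62-63 | T4 63-64 | T2 64-65 | T3 65-66 | T1 66-67 | T2 67-68 | T3 68-69 | T1 69-70 | T2 70-71 | T1 71-73 |
Completion: T1=73  T2=71  T3=69  T4=64  T5=44
Waiting = turnaround − burst: T1=52, T2=51, T3=50, T4=46, T5=31
Total waiting = 52 + 51 + 50 + 46 + 31 = 230

230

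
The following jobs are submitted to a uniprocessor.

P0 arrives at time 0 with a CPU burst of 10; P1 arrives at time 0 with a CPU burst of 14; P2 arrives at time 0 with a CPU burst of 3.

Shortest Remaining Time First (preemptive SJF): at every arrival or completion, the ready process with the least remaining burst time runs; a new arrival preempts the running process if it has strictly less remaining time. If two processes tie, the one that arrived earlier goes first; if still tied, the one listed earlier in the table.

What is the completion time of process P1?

Gantt: | P2 0-3 | P0 3-13 | P1 13-27 |
Completion: P0=13  P1=27  P2=3
Turnaround (C−A): P0=13  P1=27  P2=3

27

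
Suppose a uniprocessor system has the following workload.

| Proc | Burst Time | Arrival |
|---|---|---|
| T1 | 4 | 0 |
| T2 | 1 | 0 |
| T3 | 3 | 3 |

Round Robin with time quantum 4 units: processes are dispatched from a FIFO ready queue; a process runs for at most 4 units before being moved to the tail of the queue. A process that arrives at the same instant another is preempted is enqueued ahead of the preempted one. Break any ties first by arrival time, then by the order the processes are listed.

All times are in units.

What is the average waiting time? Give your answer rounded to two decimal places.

2.00

Gantt: | T1 0-4 | T2 4-5 | T3 5-8 |
Completion: T1=4  T2=5  T3=8
Turnaround (C−A): T1=4  T2=5  T3=5
Waiting times: T1=0, T2=4, T3=2
Average waiting = (0+4+2) / 3 = 6/3 = 2.00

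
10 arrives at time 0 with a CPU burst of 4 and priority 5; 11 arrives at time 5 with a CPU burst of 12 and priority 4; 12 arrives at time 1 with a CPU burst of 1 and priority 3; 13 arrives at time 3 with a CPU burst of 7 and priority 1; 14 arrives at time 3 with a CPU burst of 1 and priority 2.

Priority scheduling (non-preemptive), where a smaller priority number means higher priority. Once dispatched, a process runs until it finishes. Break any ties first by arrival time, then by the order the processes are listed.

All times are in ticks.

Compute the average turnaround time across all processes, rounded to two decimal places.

Timeline: | 10 0-4 | 13 4-11 | 14 11-12 | 12 12-13 | 11 13-25 |
Completion: 10=4  11=25  12=13  13=11  14=12
Turnaround (C−A): 10=4  11=20  12=12  13=8  14=9
Turnaround times: 10=4, 11=20, 12=12, 13=8, 14=9
Average turnaround = (4+20+12+8+9) / 5 = 53/5 = 10.60

10.60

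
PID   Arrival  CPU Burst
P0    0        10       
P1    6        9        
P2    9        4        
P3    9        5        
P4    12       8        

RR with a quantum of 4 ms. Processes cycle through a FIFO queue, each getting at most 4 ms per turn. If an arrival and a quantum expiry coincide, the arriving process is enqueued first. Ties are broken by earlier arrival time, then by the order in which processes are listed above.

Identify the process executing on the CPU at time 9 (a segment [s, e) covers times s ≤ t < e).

Schedule: | P0 0-8 | P1 8-12 | P0 12-14 | P2 14-18 | P3 18-22 | P4 22-26 | P1 26-30 | P3 30-31 | P4 31-35 | P1 35-36 |
Completion: P0=14  P1=36  P2=18  P3=31  P4=35
Turnaround (C−A): P0=14  P1=30  P2=9  P3=22  P4=23

P1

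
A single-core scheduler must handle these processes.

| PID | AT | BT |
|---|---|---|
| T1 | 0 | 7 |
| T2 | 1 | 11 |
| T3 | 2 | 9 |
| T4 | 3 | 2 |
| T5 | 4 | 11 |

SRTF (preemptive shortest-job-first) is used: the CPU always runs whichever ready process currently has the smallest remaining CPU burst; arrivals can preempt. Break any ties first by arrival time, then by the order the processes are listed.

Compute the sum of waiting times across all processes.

51

Gantt: | T1 0-3 | T4 3-5 | T1 5-9 | T3 9-18 | T2 18-29 | T5 29-40 |
Completion: T1=9  T2=29  T3=18  T4=5  T5=40
Turnaround (C−A): T1=9  T2=28  T3=16  T4=2  T5=36
Waiting = turnaround − burst: T1=2, T2=17, T3=7, T4=0, T5=25
Total waiting = 2 + 17 + 7 + 0 + 25 = 51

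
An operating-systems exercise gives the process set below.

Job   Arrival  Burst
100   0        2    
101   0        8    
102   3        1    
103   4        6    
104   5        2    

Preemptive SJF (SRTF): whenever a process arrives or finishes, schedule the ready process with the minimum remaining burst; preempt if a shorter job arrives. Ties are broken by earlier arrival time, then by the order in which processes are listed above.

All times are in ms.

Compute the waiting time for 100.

0

Gantt: | 100 0-2 | 101 2-3 | 102 3-4 | 103 4-5 | 104 5-7 | 103 7-12 | 101 12-19 |
Completion: 100=2  101=19  102=4  103=12  104=7
Turnaround (C−A): 100=2  101=19  102=1  103=8  104=2
Waiting(100) = turnaround − burst = 2 − 2 = 0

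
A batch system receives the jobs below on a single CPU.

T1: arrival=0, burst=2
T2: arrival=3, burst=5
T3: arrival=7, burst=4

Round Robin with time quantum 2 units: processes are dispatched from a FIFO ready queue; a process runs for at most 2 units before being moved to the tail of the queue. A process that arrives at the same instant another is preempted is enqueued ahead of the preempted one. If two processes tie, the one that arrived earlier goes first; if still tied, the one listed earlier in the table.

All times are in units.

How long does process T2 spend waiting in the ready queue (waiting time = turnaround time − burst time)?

2

Schedule: | T1 0-2 | idle 2-3 | T2 3-7 | T3 7-9 | T2 9-10 | T3 10-12 |
Completion: T1=2  T2=10  T3=12
Turnaround (C−A): T1=2  T2=7  T3=5
Waiting(T2) = turnaround − burst = 7 − 5 = 2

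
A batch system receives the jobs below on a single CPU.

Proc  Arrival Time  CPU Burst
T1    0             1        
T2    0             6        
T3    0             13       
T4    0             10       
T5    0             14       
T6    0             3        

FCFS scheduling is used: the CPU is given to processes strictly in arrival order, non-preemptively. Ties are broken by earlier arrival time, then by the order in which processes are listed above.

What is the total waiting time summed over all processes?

102

Timeline: | T1 0-1 | T2 1-7 | T3 7-20 | T4 20-30 | T5 30-44 | T6 44-47 |
Completion: T1=1  T2=7  T3=20  T4=30  T5=44  T6=47
Waiting = turnaround − burst: T1=0, T2=1, T3=7, T4=20, T5=30, T6=44
Total waiting = 0 + 1 + 7 + 20 + 30 + 44 = 102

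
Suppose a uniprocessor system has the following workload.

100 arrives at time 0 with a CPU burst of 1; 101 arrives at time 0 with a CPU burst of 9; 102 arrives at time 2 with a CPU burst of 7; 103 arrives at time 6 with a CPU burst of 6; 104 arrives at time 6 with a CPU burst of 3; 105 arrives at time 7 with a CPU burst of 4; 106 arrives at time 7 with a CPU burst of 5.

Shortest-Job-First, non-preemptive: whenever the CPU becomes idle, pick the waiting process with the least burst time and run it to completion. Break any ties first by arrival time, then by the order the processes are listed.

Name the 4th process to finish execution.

105

Gantt: | 100 0-1 | 101 1-10 | 104 10-13 | 105 13-17 | 106 17-22 | 103 22-28 | 102 28-35 |
Completion: 100=1  101=10  102=35  103=28  104=13  105=17  106=22
Turnaround (C−A): 100=1  101=10  102=33  103=22  104=7  105=10  106=15
Finish order: 100 → 101 → 104 → 105 → 106 → 103 → 102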